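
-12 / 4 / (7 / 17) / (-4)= 51 / 28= 1.82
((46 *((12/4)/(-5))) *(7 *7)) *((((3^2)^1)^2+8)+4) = -125773.20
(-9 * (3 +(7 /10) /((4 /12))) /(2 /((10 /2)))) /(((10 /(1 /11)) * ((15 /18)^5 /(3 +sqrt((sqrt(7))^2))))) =-1338444 /171875 -446148 * sqrt(7) /171875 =-14.66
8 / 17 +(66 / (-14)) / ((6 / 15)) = -2693 / 238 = -11.32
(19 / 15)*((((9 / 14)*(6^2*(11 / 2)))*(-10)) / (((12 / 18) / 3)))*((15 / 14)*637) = -9903465 / 2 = -4951732.50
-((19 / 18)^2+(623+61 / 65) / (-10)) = 6452747 / 105300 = 61.28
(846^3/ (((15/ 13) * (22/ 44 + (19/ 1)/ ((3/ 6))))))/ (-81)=-64785552/ 385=-168274.16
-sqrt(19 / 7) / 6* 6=-sqrt(133) / 7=-1.65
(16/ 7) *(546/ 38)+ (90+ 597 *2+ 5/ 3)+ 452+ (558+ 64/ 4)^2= 18881051/ 57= 331246.51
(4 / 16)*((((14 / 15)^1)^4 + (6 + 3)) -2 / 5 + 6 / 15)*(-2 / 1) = -494041 / 101250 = -4.88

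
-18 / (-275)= 0.07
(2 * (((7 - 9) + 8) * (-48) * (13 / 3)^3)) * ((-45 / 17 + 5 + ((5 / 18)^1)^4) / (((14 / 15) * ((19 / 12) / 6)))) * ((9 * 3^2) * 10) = -7398907204000 / 20349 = -363600530.94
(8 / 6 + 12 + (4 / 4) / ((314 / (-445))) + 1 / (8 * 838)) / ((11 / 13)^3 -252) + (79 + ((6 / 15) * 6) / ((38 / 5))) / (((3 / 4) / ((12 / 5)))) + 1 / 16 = 21026609683791727 / 82838797860120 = 253.83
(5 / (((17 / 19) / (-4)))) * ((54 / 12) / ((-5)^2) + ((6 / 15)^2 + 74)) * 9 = -1271214 / 85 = -14955.46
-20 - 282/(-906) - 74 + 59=-5238/151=-34.69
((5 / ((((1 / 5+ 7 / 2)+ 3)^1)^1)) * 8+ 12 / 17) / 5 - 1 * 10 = -49346 / 5695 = -8.66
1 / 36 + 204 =204.03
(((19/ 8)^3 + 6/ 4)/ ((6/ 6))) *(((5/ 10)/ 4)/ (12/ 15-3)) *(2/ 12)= -38135/ 270336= -0.14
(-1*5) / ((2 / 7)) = -35 / 2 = -17.50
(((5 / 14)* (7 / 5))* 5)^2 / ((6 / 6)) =25 / 4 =6.25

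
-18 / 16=-9 / 8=-1.12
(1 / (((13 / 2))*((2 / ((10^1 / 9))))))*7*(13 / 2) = 35 / 9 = 3.89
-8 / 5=-1.60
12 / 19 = 0.63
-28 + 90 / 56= -739 / 28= -26.39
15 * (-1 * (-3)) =45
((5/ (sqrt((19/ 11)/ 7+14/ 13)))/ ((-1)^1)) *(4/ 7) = -2.48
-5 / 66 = -0.08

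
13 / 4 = 3.25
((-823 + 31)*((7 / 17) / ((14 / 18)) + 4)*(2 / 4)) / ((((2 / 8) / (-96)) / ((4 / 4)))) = 11708928 / 17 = 688760.47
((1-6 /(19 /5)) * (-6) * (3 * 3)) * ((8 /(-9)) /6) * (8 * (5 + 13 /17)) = -68992 /323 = -213.60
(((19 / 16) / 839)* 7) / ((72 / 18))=133 / 53696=0.00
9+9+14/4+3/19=823/38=21.66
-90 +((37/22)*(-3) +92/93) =-192439/2046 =-94.06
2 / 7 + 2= 16 / 7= 2.29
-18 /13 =-1.38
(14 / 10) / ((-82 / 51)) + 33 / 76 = -6801 / 15580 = -0.44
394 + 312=706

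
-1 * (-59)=59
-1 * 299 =-299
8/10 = 4/5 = 0.80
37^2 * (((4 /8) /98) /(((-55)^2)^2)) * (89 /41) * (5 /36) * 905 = 22053221 /105889568400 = 0.00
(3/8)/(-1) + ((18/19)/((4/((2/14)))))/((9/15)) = -339/1064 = -0.32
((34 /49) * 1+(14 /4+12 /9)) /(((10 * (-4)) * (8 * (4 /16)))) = -325 /4704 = -0.07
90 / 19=4.74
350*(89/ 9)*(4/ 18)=62300/ 81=769.14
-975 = -975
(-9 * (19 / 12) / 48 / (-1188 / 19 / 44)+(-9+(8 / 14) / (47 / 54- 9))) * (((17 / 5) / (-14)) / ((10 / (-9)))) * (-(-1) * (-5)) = 799938247 / 82602240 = 9.68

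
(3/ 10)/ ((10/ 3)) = 9/ 100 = 0.09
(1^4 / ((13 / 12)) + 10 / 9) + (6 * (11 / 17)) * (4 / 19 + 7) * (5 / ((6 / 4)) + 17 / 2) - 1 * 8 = 12293195 / 37791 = 325.29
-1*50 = -50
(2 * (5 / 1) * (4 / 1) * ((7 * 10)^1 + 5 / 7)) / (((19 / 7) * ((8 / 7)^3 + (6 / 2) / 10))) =6174000 / 10621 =581.30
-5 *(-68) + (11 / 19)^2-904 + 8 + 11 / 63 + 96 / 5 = -60984242 / 113715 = -536.29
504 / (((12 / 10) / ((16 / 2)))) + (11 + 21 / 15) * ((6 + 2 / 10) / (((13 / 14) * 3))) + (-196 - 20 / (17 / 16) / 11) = 581596096 / 182325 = 3189.89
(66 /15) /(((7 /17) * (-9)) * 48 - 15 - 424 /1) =-374 /52435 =-0.01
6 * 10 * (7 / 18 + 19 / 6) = 640 / 3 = 213.33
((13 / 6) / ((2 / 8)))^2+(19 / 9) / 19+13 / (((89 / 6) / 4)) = 63061 / 801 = 78.73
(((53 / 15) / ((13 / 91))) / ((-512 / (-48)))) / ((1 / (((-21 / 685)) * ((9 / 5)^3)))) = -5679639 / 13700000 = -0.41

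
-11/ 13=-0.85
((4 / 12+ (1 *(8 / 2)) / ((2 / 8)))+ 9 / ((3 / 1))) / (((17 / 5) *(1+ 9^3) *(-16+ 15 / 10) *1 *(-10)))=0.00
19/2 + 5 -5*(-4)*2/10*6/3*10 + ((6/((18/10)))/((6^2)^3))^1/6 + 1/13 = 516272033/5458752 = 94.58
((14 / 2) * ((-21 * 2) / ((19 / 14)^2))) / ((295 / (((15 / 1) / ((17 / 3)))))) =-518616 / 362083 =-1.43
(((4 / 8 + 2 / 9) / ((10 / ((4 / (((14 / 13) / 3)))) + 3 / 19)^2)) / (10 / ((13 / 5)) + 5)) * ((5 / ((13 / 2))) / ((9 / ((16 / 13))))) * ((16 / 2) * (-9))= -1952288 / 3516263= -0.56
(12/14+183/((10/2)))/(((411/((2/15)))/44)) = 38456/71925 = 0.53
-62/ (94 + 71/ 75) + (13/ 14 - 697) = -69459245/ 99694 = -696.72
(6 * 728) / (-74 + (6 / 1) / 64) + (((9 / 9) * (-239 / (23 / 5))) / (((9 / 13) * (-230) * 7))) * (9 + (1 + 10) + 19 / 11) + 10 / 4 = -4381442267 / 78818355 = -55.59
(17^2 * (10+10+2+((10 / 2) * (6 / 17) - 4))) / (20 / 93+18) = 37944 / 121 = 313.59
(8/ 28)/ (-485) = -2/ 3395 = -0.00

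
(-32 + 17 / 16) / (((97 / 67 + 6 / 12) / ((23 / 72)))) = -84755 / 16704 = -5.07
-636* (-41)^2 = -1069116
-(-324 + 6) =318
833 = 833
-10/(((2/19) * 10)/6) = -57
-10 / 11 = -0.91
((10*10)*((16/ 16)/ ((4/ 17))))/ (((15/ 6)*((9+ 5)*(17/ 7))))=5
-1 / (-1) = 1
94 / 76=47 / 38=1.24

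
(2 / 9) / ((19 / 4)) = 8 / 171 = 0.05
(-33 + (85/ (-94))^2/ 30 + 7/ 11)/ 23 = -18857801/ 13413048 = -1.41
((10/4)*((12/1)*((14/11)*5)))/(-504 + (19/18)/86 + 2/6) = -3250800/8576227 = -0.38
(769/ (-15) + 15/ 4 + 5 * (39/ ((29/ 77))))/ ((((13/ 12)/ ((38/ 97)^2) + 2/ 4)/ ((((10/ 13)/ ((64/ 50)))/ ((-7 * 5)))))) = -1476888905/ 1382635436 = -1.07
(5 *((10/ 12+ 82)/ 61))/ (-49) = -355/ 2562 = -0.14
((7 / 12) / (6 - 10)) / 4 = -7 / 192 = -0.04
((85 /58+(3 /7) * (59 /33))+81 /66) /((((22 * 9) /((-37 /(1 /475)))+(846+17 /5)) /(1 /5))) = 27149860 /33334239631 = 0.00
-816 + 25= -791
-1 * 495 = -495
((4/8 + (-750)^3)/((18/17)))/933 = -14343749983/33588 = -427049.84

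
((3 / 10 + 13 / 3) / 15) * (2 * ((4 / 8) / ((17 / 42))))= 973 / 1275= 0.76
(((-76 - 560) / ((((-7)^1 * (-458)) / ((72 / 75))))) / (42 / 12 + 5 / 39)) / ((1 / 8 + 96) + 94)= -40704 / 147435925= -0.00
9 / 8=1.12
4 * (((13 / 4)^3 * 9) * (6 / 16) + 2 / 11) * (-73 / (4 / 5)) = -238539545 / 5632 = -42354.32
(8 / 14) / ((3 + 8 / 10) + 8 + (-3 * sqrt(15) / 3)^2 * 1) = 10 / 469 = 0.02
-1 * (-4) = 4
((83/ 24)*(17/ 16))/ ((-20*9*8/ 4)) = -1411/ 138240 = -0.01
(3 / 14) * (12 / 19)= 18 / 133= 0.14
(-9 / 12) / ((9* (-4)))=1 / 48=0.02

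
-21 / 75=-7 / 25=-0.28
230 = 230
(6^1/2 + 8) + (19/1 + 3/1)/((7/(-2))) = 33/7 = 4.71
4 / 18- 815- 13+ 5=-7405 / 9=-822.78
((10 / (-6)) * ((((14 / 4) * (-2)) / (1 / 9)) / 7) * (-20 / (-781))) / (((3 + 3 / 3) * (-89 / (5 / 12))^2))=0.00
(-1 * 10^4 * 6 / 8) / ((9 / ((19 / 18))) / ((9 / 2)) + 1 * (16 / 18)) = -320625 / 119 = -2694.33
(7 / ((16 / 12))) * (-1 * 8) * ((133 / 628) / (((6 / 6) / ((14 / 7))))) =-2793 / 157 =-17.79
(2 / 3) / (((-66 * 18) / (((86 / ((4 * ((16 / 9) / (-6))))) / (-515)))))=-43 / 543840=-0.00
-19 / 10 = -1.90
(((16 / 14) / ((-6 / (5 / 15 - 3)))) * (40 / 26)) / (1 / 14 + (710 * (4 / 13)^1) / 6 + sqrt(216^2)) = 256 / 82713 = 0.00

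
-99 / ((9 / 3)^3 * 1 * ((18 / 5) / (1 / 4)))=-55 / 216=-0.25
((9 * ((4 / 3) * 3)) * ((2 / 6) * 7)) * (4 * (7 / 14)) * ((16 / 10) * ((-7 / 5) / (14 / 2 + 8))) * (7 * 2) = -43904 / 125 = -351.23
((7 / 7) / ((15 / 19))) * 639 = 4047 / 5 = 809.40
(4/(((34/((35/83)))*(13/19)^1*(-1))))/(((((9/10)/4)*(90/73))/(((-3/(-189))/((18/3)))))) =-0.00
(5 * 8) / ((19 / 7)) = 14.74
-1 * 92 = -92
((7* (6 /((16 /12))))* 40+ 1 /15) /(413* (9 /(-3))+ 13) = -18901 /18390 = -1.03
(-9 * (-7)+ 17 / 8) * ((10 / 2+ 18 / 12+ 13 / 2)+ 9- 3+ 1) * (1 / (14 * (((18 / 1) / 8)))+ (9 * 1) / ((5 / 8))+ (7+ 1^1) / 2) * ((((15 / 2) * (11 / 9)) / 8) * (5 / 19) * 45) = 2079636625 / 6384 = 325757.62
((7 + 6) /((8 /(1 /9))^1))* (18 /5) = 13 /20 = 0.65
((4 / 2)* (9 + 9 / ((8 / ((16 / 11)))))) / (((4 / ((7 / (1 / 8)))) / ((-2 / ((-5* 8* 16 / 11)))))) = 819 / 80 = 10.24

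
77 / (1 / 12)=924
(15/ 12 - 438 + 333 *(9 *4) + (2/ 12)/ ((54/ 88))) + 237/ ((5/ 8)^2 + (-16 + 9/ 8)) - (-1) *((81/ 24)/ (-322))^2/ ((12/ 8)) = 319306352454581/ 27681139584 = 11535.16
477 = 477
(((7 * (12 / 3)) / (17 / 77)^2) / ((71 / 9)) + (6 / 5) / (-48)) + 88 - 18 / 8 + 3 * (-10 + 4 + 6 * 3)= 159671331 / 820760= 194.54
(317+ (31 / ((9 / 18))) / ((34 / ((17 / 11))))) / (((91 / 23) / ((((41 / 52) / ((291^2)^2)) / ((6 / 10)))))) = 8293685 / 559887325355358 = 0.00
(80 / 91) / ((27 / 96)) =3.13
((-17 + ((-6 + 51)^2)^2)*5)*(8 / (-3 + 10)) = 164024320 / 7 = 23432045.71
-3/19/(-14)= 3/266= 0.01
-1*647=-647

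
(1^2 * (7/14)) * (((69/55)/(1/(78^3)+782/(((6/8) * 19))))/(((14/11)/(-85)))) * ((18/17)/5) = -2799619524/17317984985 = -0.16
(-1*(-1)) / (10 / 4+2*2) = 2 / 13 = 0.15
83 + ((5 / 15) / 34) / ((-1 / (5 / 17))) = 143917 / 1734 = 83.00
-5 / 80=-1 / 16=-0.06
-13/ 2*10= -65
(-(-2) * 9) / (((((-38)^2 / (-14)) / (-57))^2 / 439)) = 1742391 / 722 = 2413.28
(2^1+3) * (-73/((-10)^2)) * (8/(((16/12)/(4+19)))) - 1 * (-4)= -4997/10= -499.70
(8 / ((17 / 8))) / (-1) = -64 / 17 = -3.76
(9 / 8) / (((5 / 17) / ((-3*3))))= -1377 / 40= -34.42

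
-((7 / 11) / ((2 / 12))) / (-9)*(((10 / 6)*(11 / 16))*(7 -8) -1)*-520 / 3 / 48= 46865 / 14256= 3.29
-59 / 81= -0.73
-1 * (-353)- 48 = 305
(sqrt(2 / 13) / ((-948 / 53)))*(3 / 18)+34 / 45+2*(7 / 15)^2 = 268 / 225 - 53*sqrt(26) / 73944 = 1.19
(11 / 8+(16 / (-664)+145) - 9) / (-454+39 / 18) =-273603 / 900052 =-0.30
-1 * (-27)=27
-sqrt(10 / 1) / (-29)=sqrt(10) / 29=0.11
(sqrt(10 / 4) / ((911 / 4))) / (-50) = -sqrt(10) / 22775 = -0.00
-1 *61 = -61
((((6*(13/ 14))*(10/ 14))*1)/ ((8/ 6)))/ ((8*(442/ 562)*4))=12645/ 106624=0.12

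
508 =508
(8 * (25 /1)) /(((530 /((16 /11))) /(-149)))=-47680 /583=-81.78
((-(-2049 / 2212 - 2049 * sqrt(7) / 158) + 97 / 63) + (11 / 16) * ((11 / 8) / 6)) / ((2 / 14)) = 3342691 / 182016 + 14343 * sqrt(7) / 158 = 258.54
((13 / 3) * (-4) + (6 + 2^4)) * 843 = 3934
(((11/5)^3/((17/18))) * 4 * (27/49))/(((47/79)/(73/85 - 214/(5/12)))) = -8908786037448/415979375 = -21416.41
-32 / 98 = -16 / 49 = -0.33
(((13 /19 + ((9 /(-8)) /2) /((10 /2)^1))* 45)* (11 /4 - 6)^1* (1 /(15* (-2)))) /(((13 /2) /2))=2607 /3040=0.86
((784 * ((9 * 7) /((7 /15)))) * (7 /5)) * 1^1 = 148176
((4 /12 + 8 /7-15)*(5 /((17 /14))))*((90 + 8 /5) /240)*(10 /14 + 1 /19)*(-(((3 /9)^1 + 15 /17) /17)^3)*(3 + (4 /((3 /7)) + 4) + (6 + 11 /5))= 2851981564672 /19502552312775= 0.15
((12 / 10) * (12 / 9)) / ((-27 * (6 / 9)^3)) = -1 / 5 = -0.20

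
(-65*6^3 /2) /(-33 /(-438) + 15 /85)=-3484728 /125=-27877.82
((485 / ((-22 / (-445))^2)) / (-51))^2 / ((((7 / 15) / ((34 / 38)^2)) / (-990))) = -691806733088671875 / 26907496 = -25710557871.63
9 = 9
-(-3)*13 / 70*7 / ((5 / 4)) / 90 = 13 / 375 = 0.03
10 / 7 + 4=38 / 7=5.43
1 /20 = 0.05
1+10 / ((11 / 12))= 131 / 11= 11.91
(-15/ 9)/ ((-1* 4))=5/ 12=0.42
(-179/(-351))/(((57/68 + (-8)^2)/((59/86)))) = 359074/66545037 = 0.01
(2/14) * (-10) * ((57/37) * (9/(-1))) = 5130/259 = 19.81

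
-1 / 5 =-0.20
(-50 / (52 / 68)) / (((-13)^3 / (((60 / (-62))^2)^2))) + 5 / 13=10833378185 / 26376683281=0.41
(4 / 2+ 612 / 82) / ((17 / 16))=6208 / 697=8.91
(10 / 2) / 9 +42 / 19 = 2.77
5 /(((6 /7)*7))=5 /6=0.83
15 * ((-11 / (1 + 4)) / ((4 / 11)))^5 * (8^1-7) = -77812273803 / 640000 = -121581.68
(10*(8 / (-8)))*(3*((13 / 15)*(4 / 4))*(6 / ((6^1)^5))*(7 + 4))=-143 / 648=-0.22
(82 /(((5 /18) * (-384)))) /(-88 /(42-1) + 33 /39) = 21853 /36960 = 0.59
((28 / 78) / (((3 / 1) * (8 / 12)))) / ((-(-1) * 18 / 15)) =0.15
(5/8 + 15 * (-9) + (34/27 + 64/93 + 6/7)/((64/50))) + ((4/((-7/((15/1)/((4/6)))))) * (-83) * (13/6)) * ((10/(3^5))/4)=-15242275/140616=-108.40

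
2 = 2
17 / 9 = 1.89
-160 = -160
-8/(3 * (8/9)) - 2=-5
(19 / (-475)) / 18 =-1 / 450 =-0.00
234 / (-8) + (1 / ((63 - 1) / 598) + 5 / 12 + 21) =337 / 186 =1.81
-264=-264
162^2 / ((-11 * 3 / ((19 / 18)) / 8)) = -73872 / 11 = -6715.64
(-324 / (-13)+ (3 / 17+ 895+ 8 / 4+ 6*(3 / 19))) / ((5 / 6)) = 1107.66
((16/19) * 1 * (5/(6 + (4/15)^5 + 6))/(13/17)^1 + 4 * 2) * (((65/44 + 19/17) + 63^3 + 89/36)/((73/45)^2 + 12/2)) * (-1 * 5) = -2253712554385613914500/1839422491217311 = -1225228.33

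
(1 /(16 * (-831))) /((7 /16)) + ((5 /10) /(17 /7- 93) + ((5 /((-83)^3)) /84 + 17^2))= 609413242332347 /2108737876686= 288.99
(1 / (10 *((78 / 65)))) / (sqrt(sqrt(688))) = 43^(3 / 4) / 1032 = 0.02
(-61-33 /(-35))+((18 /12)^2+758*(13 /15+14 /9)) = 2240579 /1260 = 1778.24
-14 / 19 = -0.74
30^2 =900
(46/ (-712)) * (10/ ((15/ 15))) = -115/ 178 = -0.65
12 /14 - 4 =-22 /7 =-3.14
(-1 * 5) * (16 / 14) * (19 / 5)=-152 / 7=-21.71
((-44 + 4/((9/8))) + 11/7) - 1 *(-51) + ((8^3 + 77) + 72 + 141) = 51290/63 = 814.13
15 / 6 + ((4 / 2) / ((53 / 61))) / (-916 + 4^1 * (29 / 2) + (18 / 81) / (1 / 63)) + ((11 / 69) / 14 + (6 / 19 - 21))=-18.18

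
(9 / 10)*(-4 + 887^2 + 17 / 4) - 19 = 28322933 / 40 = 708073.32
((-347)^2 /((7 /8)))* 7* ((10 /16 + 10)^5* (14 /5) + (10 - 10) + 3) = 747971499962543 /2048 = 365220458966.09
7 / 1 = 7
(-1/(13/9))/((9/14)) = -14/13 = -1.08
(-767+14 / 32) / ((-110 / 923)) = 205829 / 32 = 6432.16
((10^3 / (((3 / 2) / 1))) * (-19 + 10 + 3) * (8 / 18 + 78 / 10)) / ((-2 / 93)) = 4600400 / 3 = 1533466.67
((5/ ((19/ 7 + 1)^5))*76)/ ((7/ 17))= 3877615/ 2970344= 1.31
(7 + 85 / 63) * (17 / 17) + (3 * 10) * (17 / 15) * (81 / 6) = 29443 / 63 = 467.35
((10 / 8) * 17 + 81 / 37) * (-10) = -17345 / 74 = -234.39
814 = 814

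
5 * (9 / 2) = 45 / 2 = 22.50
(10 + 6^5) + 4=7790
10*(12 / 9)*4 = 160 / 3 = 53.33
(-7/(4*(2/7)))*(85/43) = -4165/344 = -12.11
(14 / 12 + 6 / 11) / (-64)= -113 / 4224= -0.03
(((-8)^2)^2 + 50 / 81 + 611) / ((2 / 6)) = 381317 / 27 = 14122.85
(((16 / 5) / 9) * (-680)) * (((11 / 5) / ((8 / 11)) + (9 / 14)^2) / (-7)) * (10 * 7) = 3666016 / 441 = 8312.96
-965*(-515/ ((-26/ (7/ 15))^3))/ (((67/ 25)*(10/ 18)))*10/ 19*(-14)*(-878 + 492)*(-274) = 12620151542390/ 8390343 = 1504128.20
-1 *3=-3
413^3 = 70444997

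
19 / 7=2.71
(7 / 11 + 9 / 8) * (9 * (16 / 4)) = 1395 / 22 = 63.41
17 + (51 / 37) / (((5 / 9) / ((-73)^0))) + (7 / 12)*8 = 13402 / 555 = 24.15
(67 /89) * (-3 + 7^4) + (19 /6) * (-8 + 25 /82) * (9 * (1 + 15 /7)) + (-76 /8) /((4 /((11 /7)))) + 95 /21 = 684612409 /613032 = 1116.76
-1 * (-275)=275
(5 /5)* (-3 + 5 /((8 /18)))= 33 /4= 8.25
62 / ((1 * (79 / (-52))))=-3224 / 79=-40.81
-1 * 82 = -82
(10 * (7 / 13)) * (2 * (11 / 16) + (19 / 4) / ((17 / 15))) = 26495 / 884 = 29.97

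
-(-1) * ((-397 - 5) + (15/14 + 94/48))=-67027/168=-398.97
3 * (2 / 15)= 2 / 5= 0.40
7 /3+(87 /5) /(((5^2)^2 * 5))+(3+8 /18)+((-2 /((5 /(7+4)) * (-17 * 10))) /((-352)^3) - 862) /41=-5923049320584697 /388624896000000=-15.24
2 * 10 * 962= 19240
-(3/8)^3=-27/512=-0.05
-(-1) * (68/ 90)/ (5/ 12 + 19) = 136/ 3495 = 0.04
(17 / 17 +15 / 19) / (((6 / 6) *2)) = 17 / 19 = 0.89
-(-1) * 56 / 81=56 / 81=0.69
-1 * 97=-97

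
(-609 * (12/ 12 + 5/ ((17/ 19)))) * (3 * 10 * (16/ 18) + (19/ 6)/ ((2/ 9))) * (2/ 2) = -2790844/ 17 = -164167.29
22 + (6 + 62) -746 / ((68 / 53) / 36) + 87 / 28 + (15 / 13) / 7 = -128949321 / 6188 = -20838.61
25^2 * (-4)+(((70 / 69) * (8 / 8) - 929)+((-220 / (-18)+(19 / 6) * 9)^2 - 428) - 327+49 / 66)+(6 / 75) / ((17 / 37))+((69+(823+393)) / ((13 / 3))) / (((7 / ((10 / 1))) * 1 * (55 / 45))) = -6902198330827 / 3170267100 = -2177.17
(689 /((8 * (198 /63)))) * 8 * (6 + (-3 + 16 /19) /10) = 5300477 /4180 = 1268.06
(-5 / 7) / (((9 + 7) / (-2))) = 5 / 56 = 0.09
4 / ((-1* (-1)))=4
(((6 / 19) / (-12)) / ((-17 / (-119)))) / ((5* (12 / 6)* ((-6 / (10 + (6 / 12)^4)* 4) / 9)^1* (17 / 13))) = 0.05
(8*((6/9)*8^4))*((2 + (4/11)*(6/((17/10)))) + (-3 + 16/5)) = 213450752/2805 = 76096.52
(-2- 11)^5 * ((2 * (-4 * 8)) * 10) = 237627520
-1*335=-335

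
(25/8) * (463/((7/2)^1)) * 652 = 1886725/7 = 269532.14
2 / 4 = 1 / 2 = 0.50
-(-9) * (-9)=-81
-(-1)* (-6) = -6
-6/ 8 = -3/ 4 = -0.75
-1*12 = -12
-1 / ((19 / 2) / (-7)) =14 / 19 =0.74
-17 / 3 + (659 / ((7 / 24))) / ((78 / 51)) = 401761 / 273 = 1471.65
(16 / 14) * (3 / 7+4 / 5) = 344 / 245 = 1.40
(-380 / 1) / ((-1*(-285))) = -4 / 3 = -1.33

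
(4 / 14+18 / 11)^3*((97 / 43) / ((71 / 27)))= 8490253248 / 1393795249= 6.09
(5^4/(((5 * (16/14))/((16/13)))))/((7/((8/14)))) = 1000/91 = 10.99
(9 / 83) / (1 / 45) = 4.88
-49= -49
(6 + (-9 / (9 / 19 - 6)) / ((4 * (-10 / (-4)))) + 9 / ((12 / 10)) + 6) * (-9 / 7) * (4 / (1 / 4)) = -495504 / 1225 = -404.49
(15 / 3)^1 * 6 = 30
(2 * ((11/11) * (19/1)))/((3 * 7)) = 38/21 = 1.81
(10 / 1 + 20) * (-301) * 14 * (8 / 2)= -505680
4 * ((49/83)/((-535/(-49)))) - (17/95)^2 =14768611/80151025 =0.18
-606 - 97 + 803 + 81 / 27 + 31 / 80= 8271 / 80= 103.39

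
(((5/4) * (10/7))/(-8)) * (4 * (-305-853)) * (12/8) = 43425/28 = 1550.89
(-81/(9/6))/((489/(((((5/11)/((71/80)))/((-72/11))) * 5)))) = 500/11573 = 0.04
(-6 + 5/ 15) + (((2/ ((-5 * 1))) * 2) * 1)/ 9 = -5.76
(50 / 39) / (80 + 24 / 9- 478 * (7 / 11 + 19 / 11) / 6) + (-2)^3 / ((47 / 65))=-11.08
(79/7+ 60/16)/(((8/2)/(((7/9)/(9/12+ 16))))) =421/2412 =0.17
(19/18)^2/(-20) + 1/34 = -2897/110160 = -0.03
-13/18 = -0.72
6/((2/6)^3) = 162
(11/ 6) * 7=77/ 6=12.83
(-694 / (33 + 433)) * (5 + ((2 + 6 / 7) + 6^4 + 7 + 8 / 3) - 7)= -9520639 / 4893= -1945.77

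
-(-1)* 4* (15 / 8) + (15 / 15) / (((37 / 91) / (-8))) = -901 / 74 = -12.18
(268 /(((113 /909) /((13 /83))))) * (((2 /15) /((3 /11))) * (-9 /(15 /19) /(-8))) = 55157817 /234475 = 235.24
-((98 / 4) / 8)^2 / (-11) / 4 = 2401 / 11264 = 0.21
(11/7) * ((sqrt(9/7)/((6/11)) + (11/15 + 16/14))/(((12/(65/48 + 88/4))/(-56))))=-677.35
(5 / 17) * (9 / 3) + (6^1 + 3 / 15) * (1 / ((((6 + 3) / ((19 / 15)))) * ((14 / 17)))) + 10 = 1918471 / 160650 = 11.94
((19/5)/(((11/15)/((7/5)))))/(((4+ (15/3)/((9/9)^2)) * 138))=133/22770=0.01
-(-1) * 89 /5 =89 /5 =17.80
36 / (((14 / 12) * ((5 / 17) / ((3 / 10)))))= 5508 / 175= 31.47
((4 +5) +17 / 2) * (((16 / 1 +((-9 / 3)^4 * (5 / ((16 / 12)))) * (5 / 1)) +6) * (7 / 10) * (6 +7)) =3925831 / 16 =245364.44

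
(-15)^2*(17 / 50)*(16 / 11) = 1224 / 11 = 111.27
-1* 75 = -75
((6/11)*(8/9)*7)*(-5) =-560/33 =-16.97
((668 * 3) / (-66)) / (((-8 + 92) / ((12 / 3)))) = -1.45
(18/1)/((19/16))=288/19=15.16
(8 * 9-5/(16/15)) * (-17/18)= -6103/96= -63.57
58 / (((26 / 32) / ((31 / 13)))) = 28768 / 169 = 170.22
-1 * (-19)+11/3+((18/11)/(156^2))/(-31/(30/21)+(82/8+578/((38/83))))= 40063249607/1767496302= 22.67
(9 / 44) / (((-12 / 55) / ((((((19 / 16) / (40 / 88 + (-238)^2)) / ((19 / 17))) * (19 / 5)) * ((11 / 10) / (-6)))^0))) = -15 / 16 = -0.94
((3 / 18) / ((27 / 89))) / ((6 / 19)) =1.74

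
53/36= 1.47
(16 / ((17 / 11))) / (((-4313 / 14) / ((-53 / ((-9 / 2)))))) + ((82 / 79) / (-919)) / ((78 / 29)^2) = -0.40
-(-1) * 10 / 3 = 10 / 3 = 3.33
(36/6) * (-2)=-12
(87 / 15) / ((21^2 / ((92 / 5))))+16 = 179068 / 11025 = 16.24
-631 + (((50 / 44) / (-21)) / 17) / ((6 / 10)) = -14867747 / 23562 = -631.01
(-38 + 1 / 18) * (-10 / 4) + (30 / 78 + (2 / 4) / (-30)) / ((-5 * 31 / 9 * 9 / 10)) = 6879503 / 72540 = 94.84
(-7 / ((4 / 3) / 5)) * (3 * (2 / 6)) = -105 / 4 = -26.25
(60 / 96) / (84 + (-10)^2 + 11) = 1 / 312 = 0.00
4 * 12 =48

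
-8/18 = -4/9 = -0.44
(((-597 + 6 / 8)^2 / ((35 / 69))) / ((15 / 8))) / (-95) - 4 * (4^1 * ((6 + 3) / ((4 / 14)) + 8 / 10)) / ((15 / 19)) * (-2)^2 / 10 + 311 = -387584347 / 99750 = -3885.56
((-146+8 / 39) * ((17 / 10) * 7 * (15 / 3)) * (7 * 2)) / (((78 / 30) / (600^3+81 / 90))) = -1705117687104657 / 169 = -10089453769850.04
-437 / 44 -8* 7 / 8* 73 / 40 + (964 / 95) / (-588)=-27926071 / 1228920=-22.72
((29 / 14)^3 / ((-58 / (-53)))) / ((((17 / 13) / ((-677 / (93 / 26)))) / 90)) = -76495959735 / 723044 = -105797.10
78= 78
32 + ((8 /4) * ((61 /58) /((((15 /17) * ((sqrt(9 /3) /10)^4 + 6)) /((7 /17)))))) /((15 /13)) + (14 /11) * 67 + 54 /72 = 118.16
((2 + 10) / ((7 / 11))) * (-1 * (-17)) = 2244 / 7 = 320.57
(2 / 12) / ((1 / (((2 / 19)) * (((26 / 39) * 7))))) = 14 / 171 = 0.08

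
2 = 2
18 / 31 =0.58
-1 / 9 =-0.11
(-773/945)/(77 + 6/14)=-773/73170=-0.01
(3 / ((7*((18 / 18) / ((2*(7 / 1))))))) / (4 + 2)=1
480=480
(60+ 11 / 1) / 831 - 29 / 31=-21898 / 25761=-0.85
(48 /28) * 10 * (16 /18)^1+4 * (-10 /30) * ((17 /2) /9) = 2642 /189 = 13.98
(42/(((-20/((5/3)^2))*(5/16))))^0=1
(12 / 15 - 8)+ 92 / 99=-3104 / 495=-6.27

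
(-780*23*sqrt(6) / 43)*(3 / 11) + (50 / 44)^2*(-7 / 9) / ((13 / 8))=-53820*sqrt(6) / 473 - 8750 / 14157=-279.33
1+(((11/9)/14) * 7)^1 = 29/18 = 1.61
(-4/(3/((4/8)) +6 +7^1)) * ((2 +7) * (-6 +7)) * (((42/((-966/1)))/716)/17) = 9/1329791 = 0.00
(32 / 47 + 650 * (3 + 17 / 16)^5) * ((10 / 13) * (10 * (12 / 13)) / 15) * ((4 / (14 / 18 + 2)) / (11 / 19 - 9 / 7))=-693697.61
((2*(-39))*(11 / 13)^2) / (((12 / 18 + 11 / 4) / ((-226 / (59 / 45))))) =88601040 / 31447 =2817.47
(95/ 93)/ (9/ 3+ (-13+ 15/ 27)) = -57/ 527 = -0.11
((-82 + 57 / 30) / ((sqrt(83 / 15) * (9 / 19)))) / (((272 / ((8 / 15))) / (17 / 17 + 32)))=-18601 * sqrt(1245) / 141100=-4.65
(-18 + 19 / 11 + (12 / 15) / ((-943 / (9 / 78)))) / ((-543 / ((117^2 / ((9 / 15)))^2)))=29287818713205 / 1877513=15599262.81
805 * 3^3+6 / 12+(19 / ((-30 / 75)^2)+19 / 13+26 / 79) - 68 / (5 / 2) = 448364387 / 20540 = 21828.84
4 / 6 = 2 / 3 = 0.67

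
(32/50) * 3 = 48/25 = 1.92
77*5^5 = 240625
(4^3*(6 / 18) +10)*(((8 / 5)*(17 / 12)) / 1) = 3196 / 45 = 71.02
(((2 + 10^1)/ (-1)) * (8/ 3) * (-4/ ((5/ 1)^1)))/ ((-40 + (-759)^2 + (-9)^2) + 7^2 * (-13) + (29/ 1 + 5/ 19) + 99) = 608/ 13670815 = 0.00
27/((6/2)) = 9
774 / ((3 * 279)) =86 / 93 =0.92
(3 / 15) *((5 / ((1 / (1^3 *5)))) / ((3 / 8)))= 40 / 3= 13.33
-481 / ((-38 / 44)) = 10582 / 19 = 556.95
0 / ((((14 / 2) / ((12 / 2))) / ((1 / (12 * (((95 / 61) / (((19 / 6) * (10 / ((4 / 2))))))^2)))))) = 0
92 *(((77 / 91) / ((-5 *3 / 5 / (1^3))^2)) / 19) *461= 466532 / 2223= 209.87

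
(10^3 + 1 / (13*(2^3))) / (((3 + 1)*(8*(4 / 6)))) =312003 / 6656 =46.88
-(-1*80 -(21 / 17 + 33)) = 1942 / 17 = 114.24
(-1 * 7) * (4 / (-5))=28 / 5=5.60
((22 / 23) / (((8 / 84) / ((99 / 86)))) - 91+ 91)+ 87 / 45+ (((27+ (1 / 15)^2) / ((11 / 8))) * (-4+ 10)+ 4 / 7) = 502244327 / 3807650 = 131.90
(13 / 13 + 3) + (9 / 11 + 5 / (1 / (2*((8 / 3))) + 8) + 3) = 8.43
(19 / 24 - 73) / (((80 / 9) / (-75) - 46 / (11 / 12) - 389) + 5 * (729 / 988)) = 211885245 / 1278239686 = 0.17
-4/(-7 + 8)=-4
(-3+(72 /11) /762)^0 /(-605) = -1 /605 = -0.00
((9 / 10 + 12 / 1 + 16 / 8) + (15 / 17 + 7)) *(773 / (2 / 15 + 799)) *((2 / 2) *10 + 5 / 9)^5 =7721892701115625 / 2673988038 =2887781.32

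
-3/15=-1/5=-0.20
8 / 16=1 / 2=0.50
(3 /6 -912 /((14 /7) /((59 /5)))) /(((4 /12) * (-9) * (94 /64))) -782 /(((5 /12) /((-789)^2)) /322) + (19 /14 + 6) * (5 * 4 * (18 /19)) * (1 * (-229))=-7055026704120268 /18753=-376207897622.79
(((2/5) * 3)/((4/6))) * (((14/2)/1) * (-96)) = -6048/5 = -1209.60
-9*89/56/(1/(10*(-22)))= 44055/14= 3146.79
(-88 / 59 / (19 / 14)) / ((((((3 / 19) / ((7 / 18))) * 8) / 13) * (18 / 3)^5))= -7007 / 12387168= -0.00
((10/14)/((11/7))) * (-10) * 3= -150/11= -13.64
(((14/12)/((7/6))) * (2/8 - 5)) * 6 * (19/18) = -30.08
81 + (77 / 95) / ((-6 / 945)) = -1773 / 38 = -46.66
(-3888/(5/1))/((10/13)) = -25272/25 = -1010.88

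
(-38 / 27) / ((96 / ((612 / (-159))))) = 323 / 5724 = 0.06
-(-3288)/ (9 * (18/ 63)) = 3836/ 3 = 1278.67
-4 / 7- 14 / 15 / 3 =-278 / 315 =-0.88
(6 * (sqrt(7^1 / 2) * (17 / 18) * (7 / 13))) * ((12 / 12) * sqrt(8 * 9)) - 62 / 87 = -62 / 87+238 * sqrt(7) / 13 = 47.72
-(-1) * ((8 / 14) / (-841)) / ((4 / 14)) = -2 / 841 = -0.00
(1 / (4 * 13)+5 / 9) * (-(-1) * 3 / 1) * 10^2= 6725 / 39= 172.44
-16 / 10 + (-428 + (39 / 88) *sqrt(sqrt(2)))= -2148 / 5 + 39 *2^(1 / 4) / 88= -429.07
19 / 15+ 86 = 1309 / 15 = 87.27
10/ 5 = 2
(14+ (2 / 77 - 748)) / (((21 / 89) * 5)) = -5029924 / 8085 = -622.13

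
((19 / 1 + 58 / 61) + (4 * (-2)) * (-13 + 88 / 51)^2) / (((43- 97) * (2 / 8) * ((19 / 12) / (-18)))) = -2530873328 / 3014559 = -839.55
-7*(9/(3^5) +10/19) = -2023/513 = -3.94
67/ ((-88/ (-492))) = 8241/ 22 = 374.59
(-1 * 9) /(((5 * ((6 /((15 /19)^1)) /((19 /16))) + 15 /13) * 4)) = -117 /1724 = -0.07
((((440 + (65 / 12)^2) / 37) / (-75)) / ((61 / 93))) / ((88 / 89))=-37293403 / 143003520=-0.26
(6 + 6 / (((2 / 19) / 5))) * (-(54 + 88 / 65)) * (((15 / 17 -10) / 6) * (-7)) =-37867151 / 221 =-171344.57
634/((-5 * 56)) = -317/140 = -2.26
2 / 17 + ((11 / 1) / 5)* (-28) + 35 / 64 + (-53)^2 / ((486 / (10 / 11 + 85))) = 234599389 / 538560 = 435.60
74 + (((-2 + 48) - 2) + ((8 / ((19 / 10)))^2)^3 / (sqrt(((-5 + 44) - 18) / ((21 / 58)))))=118 + 131072000000* sqrt(58) / 1364330549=849.65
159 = 159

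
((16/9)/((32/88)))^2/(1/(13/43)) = 25168/3483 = 7.23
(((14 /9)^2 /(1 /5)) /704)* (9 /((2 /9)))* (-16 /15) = -49 /66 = -0.74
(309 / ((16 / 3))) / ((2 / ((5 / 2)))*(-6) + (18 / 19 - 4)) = -7.38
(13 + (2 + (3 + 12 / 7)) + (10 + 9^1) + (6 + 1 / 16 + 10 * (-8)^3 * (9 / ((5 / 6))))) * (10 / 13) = -30940685 / 728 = -42500.94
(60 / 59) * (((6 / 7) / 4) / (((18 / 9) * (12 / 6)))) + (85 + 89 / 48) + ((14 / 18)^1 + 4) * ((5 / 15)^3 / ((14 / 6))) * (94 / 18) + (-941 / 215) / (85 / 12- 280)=296186089290619 / 3391933482000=87.32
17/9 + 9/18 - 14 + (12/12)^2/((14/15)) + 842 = 52382/63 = 831.46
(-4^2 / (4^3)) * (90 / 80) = -9 / 32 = -0.28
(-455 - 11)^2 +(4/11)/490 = 585235422/2695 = 217156.00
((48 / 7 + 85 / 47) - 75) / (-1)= 21824 / 329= 66.33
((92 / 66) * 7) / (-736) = -7 / 528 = -0.01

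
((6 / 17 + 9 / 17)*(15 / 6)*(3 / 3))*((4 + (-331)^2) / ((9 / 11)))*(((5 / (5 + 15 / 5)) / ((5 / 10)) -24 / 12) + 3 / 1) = 5317125 / 8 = 664640.62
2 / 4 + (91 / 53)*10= 1873 / 106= 17.67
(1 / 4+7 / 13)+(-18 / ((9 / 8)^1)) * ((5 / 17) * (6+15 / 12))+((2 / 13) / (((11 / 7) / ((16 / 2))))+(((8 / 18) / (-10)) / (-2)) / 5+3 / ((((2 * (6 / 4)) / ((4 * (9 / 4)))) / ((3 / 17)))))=-67722701 / 2187900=-30.95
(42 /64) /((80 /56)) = 147 /320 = 0.46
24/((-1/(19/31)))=-456/31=-14.71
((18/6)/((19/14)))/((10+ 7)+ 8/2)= 2/19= 0.11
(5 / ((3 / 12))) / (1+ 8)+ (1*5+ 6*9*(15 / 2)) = 3710 / 9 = 412.22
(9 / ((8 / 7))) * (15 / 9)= 105 / 8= 13.12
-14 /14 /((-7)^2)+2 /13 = 85 /637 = 0.13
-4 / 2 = -2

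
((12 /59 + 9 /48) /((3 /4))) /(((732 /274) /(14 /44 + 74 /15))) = 9734261 /9501360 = 1.02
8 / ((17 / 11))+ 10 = 258 / 17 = 15.18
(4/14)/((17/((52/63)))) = 104/7497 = 0.01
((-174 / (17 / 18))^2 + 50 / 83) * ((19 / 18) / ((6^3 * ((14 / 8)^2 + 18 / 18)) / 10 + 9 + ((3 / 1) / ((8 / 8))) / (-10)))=154697361980 / 416438307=371.48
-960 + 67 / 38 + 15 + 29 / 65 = -2328693 / 2470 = -942.79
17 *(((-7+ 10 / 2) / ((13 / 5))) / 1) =-170 / 13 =-13.08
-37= -37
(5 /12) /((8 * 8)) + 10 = 7685 /768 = 10.01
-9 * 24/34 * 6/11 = -648/187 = -3.47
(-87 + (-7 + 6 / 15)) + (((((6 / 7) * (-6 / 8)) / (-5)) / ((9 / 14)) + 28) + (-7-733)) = -805.40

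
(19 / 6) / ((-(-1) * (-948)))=-19 / 5688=-0.00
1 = 1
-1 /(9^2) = -1 /81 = -0.01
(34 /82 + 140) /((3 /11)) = 21109 /41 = 514.85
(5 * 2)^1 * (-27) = -270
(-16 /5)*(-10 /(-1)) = -32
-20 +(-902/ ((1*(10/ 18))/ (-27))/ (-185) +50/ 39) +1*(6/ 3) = -253.68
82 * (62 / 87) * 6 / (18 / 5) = 97.39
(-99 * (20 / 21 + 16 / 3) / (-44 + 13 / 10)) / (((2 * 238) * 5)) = 2178 / 355691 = 0.01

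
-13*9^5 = -767637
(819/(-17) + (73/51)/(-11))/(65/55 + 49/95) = -1287250/45237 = -28.46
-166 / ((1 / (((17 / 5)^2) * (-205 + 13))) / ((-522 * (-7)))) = 33657023232 / 25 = 1346280929.28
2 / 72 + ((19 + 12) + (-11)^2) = 5473 / 36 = 152.03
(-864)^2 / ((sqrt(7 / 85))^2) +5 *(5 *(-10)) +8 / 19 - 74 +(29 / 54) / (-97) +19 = 9064289.70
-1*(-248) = 248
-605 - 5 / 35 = -4236 / 7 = -605.14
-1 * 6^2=-36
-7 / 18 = -0.39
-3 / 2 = -1.50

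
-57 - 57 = -114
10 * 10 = 100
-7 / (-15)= 0.47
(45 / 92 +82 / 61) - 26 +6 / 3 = -124399 / 5612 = -22.17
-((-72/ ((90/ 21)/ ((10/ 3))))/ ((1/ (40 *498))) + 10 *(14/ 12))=3346525/ 3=1115508.33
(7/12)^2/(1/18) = 49/8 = 6.12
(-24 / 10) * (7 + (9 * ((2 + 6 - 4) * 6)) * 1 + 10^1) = -2796 / 5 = -559.20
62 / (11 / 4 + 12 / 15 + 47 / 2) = 1240 / 541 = 2.29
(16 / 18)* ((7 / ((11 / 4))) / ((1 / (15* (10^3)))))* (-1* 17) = -19040000 / 33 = -576969.70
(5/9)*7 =35/9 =3.89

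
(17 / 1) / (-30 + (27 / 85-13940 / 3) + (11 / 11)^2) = -4335 / 1192214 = -0.00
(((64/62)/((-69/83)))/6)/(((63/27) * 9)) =-1328/134757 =-0.01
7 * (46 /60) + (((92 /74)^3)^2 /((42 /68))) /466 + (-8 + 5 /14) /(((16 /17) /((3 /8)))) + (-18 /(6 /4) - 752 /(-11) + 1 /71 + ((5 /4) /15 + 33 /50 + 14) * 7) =161.92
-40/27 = -1.48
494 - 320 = 174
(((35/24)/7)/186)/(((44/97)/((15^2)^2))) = 2728125/21824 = 125.01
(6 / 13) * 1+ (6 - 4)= 32 / 13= 2.46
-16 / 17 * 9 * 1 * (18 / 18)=-8.47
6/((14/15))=6.43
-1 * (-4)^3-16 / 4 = 60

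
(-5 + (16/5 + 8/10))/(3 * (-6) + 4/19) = 19/338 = 0.06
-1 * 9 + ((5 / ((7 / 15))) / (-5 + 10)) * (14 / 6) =-4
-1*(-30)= 30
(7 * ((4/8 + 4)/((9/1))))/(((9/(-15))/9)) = -105/2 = -52.50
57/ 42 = 19/ 14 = 1.36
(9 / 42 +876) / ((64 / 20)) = 61335 / 224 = 273.82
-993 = -993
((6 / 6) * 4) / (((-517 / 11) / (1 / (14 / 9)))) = -0.05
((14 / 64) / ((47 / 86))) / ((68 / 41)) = 12341 / 51136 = 0.24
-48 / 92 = -12 / 23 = -0.52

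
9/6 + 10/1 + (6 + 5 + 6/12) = 23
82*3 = 246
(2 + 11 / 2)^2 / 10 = 45 / 8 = 5.62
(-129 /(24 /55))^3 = -13227977125 /512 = -25835892.82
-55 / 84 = -0.65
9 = 9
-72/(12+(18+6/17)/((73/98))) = -2482/1263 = -1.97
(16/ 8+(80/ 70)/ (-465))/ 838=3251/ 1363845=0.00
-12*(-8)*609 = 58464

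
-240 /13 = -18.46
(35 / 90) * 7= 49 / 18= 2.72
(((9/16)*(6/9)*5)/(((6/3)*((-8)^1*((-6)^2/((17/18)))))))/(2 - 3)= 85/27648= 0.00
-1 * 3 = -3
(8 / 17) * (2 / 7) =0.13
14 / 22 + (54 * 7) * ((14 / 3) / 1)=19411 / 11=1764.64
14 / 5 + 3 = 29 / 5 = 5.80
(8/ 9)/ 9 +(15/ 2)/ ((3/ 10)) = 2033/ 81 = 25.10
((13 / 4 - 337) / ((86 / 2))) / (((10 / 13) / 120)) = -52065 / 43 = -1210.81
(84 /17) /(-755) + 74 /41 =946346 /526235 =1.80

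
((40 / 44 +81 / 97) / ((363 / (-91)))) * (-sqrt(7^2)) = 1185457 / 387321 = 3.06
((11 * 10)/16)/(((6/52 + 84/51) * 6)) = 12155/18696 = 0.65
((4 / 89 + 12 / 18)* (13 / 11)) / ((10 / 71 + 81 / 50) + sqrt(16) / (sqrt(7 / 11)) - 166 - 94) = -987185881500 / 303015085193887 - 6553300000* sqrt(77) / 909045255581661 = -0.00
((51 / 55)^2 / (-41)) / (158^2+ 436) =-2601 / 3150235000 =-0.00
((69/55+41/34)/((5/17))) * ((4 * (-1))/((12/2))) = -4601/825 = -5.58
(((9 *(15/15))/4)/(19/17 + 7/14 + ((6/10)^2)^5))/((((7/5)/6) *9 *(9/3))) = 830078125/3773819287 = 0.22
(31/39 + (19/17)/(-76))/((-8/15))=-10345/7072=-1.46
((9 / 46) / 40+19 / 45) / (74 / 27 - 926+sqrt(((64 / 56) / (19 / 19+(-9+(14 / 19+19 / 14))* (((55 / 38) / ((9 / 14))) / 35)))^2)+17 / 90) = -536395101 / 1156665254824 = -0.00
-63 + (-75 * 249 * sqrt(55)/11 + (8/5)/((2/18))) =-12639.28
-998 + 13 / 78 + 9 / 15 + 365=-18967 / 30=-632.23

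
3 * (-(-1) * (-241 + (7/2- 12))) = -1497/2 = -748.50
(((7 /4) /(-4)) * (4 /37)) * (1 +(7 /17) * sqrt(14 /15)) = -7 /148 - 49 * sqrt(210) /37740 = -0.07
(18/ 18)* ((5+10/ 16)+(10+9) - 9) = 125/ 8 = 15.62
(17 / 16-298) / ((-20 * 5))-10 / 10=3151 / 1600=1.97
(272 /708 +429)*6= 152002 /59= 2576.31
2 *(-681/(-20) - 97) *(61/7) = -76799/70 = -1097.13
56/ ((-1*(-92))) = 14/ 23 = 0.61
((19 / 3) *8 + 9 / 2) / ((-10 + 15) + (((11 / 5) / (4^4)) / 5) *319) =1059200 / 106527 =9.94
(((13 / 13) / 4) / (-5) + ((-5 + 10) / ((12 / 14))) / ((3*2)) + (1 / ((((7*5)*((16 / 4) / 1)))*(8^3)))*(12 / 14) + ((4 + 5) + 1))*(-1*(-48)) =24661531 / 47040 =524.27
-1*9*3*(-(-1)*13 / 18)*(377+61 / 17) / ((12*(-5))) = 8411 / 68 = 123.69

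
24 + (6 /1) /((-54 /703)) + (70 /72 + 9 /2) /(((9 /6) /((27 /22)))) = -19655 /396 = -49.63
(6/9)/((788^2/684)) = 57/77618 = 0.00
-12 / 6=-2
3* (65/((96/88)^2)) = 7865/48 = 163.85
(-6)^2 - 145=-109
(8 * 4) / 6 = 16 / 3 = 5.33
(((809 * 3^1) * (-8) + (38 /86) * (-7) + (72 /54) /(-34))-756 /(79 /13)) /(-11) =3385859207 /1905717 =1776.69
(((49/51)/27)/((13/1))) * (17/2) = 49/2106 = 0.02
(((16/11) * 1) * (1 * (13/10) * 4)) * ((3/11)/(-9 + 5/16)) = -19968/84095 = -0.24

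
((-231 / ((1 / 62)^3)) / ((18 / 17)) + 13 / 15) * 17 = -13258782239 / 15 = -883918815.93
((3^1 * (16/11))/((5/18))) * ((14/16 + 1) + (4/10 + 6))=35748/275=129.99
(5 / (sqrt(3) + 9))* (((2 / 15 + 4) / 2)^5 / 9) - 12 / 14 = 129326557 / 82923750 - 28629151* sqrt(3) / 106616250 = 1.09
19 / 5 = 3.80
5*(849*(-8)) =-33960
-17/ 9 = -1.89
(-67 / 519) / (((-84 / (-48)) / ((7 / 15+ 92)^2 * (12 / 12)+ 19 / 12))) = -515665567 / 817425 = -630.84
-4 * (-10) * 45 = 1800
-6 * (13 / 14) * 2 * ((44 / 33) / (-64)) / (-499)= -13 / 27944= -0.00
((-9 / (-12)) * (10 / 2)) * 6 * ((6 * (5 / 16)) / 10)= 135 / 32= 4.22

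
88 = 88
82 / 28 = 41 / 14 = 2.93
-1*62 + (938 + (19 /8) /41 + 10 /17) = 4888179 /5576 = 876.65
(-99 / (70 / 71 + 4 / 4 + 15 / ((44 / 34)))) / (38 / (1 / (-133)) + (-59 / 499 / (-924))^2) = 10958219695041696 / 7595183185723234187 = 0.00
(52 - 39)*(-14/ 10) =-91/ 5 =-18.20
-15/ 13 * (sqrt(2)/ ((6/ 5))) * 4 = -50 * sqrt(2)/ 13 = -5.44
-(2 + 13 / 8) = -29 / 8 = -3.62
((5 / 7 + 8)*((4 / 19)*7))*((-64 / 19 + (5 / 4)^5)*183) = -68775243 / 92416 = -744.19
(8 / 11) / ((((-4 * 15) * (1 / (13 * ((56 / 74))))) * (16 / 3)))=-91 / 4070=-0.02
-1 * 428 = -428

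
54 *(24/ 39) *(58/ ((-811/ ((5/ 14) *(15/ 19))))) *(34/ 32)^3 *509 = -146854605825/ 358968064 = -409.10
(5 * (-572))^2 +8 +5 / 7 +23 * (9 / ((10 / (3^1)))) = 572576957 / 70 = 8179670.81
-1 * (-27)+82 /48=689 /24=28.71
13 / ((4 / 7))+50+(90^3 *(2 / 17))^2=8503056084099 / 1156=7355584847.84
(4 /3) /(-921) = -4 /2763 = -0.00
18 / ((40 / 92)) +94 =677 / 5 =135.40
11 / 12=0.92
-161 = -161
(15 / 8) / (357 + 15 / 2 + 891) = 5 / 3348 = 0.00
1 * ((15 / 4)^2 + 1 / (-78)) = 8767 / 624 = 14.05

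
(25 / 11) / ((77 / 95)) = 2375 / 847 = 2.80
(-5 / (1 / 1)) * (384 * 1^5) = -1920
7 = 7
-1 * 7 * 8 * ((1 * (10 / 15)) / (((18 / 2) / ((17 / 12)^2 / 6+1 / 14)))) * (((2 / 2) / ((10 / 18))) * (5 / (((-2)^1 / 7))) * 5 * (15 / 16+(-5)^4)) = 860538875 / 5184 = 165999.01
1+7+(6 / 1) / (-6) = 7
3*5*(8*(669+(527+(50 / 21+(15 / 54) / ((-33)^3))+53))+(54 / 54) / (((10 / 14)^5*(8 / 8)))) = 70867182856517 / 471673125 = 150246.39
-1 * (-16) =16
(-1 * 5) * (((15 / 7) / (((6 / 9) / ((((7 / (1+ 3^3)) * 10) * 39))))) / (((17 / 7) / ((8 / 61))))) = -87750 / 1037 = -84.62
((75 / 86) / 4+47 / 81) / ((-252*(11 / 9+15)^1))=-22243 / 113908032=-0.00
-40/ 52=-10/ 13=-0.77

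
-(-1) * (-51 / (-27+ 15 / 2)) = 34 / 13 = 2.62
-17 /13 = -1.31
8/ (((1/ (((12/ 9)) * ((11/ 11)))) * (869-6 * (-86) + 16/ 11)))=352/ 45753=0.01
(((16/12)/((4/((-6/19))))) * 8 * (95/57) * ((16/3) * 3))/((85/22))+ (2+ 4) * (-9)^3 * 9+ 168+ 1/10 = -379883971/9690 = -39203.71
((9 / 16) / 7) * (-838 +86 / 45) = -4703 / 70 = -67.19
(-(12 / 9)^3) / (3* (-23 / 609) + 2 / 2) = -3248 / 1215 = -2.67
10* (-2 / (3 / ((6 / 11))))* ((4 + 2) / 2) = -120 / 11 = -10.91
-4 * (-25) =100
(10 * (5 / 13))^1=50 / 13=3.85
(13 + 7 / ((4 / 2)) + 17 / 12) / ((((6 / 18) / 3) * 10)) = 129 / 8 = 16.12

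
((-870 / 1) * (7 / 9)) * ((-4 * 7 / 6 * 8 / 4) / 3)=56840 / 27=2105.19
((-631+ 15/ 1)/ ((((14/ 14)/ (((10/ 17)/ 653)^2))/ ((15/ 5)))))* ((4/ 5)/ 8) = -18480/ 123232201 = -0.00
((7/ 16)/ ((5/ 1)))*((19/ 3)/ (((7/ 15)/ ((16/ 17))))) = 19/ 17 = 1.12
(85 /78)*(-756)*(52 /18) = -2380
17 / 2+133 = 283 / 2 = 141.50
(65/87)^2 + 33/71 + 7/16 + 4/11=172529611/94582224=1.82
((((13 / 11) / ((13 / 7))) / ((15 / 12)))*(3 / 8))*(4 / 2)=21 / 55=0.38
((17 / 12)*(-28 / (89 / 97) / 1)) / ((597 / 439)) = -5067377 / 159399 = -31.79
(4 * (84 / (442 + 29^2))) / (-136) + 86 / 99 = 1871588 / 2159289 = 0.87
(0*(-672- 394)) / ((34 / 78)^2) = 0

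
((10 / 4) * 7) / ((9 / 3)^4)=35 / 162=0.22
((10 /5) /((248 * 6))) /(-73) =-1 /54312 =-0.00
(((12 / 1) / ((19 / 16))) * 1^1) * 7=1344 / 19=70.74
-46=-46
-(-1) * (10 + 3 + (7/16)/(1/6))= 125/8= 15.62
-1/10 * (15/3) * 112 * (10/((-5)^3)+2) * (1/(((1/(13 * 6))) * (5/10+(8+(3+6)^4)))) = -59904/46925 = -1.28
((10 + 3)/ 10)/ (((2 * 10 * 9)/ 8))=13/ 225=0.06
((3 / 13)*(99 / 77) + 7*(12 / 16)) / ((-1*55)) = -2019 / 20020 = -0.10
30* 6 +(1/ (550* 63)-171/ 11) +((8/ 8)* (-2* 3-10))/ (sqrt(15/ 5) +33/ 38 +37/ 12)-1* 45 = 831744* sqrt(3)/ 655849 +2600735968549/ 22725167850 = 116.64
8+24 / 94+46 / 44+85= 97507 / 1034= 94.30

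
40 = 40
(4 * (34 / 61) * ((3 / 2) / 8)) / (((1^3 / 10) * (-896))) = -255 / 54656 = -0.00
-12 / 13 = -0.92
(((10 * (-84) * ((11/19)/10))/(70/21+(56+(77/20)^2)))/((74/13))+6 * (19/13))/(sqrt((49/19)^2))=3.36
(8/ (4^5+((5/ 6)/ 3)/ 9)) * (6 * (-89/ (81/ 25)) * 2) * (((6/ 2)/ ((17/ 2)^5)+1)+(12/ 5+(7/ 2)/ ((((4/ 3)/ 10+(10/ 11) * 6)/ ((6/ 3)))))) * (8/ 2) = -5204142770720640/ 108585939495761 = -47.93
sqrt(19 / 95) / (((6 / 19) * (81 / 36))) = 38 * sqrt(5) / 135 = 0.63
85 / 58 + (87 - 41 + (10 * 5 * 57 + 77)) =172519 / 58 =2974.47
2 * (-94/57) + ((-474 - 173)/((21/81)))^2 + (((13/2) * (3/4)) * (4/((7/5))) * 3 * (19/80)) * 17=556637496689/89376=6228042.17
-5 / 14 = -0.36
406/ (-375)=-406/ 375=-1.08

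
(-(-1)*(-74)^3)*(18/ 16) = -455877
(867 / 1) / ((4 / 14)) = 6069 / 2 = 3034.50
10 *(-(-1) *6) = 60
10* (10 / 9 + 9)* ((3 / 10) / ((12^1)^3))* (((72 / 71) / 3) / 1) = 91 / 15336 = 0.01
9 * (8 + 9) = 153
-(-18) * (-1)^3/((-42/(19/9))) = 19/21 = 0.90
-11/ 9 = -1.22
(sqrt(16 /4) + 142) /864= 1 /6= 0.17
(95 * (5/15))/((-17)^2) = 95/867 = 0.11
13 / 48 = 0.27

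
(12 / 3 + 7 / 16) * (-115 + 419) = 1349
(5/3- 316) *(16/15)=-15088/45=-335.29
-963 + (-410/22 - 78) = -11656/11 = -1059.64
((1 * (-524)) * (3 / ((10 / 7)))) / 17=-5502 / 85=-64.73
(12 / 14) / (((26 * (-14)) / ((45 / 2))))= -135 / 2548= -0.05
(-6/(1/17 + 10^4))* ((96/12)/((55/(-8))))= 2176/3116685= 0.00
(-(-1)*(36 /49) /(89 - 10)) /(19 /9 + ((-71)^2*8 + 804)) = 0.00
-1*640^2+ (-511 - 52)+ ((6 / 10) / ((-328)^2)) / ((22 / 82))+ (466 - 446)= -59191837757 / 144320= -410143.00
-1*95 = -95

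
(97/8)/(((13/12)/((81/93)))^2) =1272834/162409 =7.84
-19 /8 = -2.38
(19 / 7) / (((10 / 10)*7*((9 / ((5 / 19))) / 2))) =10 / 441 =0.02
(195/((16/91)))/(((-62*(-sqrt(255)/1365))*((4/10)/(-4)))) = -8073975*sqrt(255)/8432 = -15290.68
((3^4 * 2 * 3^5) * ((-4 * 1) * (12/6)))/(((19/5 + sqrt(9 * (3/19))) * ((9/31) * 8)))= -27161.83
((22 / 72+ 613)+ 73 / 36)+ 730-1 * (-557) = 5707 / 3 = 1902.33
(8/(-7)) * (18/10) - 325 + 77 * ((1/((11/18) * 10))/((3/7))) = -10418/35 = -297.66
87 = 87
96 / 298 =48 / 149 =0.32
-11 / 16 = -0.69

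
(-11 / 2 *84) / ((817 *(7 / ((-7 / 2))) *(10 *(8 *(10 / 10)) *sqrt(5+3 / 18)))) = 231 *sqrt(186) / 2026160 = 0.00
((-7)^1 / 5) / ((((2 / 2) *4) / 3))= -21 / 20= -1.05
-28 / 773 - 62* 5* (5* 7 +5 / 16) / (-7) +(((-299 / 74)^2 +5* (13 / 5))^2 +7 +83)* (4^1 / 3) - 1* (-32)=696689204953951 / 243386044104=2862.49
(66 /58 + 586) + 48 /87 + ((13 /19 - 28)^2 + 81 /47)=657155613 /492043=1335.57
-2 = -2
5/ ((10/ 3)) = 3/ 2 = 1.50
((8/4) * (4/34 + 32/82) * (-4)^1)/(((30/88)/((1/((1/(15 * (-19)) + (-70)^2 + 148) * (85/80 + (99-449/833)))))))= -168741888/7112882468701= -0.00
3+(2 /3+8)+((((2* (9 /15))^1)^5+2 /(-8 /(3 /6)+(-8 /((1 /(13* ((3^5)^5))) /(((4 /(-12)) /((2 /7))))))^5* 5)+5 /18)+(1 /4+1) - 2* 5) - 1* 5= 551265636331484958751141681153133054702429167750891220470958091163995497543 /807402378400125735369978767751070402078130493965385977307713546965271775000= 0.68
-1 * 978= -978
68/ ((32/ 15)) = 255/ 8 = 31.88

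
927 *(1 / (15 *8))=309 / 40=7.72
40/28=10/7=1.43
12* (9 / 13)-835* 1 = -10747 / 13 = -826.69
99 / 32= 3.09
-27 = -27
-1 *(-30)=30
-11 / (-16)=11 / 16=0.69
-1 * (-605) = 605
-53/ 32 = -1.66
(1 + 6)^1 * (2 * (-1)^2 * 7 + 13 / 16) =1659 / 16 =103.69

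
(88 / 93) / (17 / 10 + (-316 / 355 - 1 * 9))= -12496 / 108159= -0.12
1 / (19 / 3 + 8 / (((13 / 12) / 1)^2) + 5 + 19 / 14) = 7098 / 138461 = 0.05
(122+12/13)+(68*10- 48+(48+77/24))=251513/312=806.13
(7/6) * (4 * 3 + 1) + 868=5299/6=883.17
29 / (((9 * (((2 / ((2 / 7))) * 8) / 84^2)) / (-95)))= -38570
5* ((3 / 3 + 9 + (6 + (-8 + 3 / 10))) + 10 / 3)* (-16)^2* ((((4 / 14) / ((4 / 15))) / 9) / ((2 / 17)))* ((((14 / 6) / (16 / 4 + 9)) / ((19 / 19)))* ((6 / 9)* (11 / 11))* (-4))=-7594240 / 1053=-7212.00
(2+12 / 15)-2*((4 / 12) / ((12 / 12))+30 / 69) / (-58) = 28279 / 10005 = 2.83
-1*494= -494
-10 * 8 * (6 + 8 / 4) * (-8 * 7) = 35840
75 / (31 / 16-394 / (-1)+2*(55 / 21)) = 5040 / 26959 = 0.19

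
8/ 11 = 0.73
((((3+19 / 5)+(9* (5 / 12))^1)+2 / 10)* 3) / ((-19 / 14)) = -903 / 38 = -23.76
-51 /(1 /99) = -5049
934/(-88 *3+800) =467/268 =1.74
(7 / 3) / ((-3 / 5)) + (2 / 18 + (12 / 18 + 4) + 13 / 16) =245 / 144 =1.70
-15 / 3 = -5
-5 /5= -1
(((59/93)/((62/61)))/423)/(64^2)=3599/9990217728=0.00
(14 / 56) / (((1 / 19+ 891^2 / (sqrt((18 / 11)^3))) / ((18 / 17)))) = -684 / 7061833382845787+ 1050833817 * sqrt(22) / 7061833382845787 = 0.00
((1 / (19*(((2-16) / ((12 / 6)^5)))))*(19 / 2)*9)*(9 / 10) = -324 / 35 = -9.26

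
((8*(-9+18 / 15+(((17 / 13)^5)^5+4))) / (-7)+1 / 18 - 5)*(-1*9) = 4157526116286484236352916043904687 / 493948701040677166622151778510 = 8416.92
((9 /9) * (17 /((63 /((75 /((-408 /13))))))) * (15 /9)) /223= -0.00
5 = 5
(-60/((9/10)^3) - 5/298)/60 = -1192243/868968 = -1.37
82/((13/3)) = 246/13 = 18.92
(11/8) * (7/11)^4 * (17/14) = 0.27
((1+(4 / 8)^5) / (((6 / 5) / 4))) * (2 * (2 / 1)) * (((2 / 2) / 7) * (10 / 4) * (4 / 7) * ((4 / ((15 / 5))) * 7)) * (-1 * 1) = -550 / 21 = -26.19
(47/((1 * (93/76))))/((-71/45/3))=-160740/2201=-73.03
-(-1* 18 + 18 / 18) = 17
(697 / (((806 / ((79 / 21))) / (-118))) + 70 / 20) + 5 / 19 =-122241037 / 321594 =-380.11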